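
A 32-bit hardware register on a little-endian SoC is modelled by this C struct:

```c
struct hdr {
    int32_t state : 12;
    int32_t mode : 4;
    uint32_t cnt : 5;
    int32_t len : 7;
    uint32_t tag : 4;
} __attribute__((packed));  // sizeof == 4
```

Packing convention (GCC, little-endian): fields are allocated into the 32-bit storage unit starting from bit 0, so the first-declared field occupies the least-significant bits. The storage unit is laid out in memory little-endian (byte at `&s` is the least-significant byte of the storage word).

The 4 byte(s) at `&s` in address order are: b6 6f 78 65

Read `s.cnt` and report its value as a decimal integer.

[0]=0xb6 [1]=0x6f [2]=0x78 [3]=0x65 (little-endian) → word 0x65786fb6
state [0+:12] = (word>>0) & 0xfff = 4022
mode [12+:4] = (word>>12) & 0xf = 6
cnt [16+:5] = (word>>16) & 0x1f = 24  ←
len [21+:7] = (word>>21) & 0x7f = 43
tag [28+:4] = (word>>28) & 0xf = 6

24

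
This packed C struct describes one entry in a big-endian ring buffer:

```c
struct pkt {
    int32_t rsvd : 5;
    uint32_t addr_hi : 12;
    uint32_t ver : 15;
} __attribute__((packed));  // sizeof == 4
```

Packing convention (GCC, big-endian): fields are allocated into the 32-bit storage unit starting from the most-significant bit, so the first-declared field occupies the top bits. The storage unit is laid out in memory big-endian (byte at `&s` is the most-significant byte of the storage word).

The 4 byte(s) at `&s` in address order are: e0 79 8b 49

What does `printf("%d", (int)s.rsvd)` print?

-4

[0]=0xe0 [1]=0x79 [2]=0x8b [3]=0x49 (big-endian) → word 0xe0798b49
rsvd [27+:5] = (word>>27) & 0x1f = 28  ←
addr_hi [15+:12] = (word>>15) & 0xfff = 243
ver [0+:15] = (word>>0) & 0x7fff = 2889
rsvd signed 5b, MSB=1: 28 - 32 = -4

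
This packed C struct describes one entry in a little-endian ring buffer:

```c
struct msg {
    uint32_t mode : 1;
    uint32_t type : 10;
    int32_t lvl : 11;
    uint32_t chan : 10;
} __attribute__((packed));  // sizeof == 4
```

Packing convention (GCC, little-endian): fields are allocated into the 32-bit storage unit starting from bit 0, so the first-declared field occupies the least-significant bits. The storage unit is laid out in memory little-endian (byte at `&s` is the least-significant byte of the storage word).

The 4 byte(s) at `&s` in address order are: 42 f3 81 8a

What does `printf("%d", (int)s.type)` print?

[0]=0x42 [1]=0xf3 [2]=0x81 [3]=0x8a (little-endian) → word 0x8a81f342
mode:1 @ bit 0 → (0x8a81f342>>0)&0x1 = 0x0
type:10 @ bit 1 → (0x8a81f342>>1)&0x3ff = 0x1a1  ←
lvl:11 @ bit 11 → (0x8a81f342>>11)&0x7ff = 0x3e
chan:10 @ bit 22 → (0x8a81f342>>22)&0x3ff = 0x22a

417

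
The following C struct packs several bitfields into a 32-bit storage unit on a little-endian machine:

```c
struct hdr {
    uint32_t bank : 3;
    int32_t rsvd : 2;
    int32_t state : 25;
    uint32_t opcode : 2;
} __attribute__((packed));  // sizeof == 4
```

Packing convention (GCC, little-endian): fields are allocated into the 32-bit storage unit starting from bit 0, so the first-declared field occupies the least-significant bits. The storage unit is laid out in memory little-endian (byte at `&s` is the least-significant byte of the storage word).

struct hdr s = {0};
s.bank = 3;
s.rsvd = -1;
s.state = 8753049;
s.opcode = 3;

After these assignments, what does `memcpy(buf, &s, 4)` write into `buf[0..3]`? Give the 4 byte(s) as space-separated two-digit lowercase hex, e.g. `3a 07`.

bank (3b) val=3 bits=0x3 at bit 0: 0x00000003
rsvd (2b) val=-1 bits=0x3 at bit 3: 0x0000001b
state (25b) val=8753049 bits=0x858f99 at bit 5: 0x10b1f33b
opcode (2b) val=3 bits=0x3 at bit 30: 0xd0b1f33b
word = 0xd0b1f33b → little-endian bytes:
  [0]=0x3b  [1]=0xf3  [2]=0xb1  [3]=0xd0

3b f3 b1 d0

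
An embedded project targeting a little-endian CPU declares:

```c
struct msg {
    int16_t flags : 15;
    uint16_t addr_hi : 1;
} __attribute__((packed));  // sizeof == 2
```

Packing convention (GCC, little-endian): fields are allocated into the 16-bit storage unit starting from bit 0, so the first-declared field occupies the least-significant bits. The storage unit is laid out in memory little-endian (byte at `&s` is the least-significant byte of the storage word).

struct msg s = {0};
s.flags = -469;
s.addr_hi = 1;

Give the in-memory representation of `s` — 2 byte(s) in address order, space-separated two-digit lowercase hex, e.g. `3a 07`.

flags (15b) val=-469 bits=0x7e2b at bit 0: 0x7e2b
addr_hi (1b) val=1 bits=0x1 at bit 15: 0xfe2b
word = 0xfe2b → little-endian bytes:
  [0]=0x2b  [1]=0xfe

2b fe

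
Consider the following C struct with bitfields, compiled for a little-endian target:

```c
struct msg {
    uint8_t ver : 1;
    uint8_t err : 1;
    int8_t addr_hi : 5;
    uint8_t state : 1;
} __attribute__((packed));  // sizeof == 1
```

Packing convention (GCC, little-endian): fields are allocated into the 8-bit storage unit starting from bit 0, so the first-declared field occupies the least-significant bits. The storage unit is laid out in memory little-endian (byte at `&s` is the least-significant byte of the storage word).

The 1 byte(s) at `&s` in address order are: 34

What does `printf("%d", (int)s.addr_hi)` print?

[0]=0x34 (little-endian) → word 0x34
ver:1 @ bit 0 → (0x34>>0)&0x1 = 0x0
err:1 @ bit 1 → (0x34>>1)&0x1 = 0x0
addr_hi:5 @ bit 2 → (0x34>>2)&0x1f = 0xd  ←
state:1 @ bit 7 → (0x34>>7)&0x1 = 0x0
addr_hi signed 5b, MSB=0: value = 13

13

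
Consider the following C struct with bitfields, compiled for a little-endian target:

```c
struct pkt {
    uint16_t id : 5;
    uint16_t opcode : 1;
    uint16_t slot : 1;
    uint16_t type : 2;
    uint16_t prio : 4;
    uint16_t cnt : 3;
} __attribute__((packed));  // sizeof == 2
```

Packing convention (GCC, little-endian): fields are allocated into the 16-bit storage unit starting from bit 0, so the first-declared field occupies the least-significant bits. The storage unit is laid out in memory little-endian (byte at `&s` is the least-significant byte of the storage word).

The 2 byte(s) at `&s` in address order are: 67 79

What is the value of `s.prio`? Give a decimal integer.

[0]=0x67 [1]=0x79 (little-endian) → word 0x7967
id:5 @ bit 0 → (0x7967>>0)&0x1f = 0x7
opcode:1 @ bit 5 → (0x7967>>5)&0x1 = 0x1
slot:1 @ bit 6 → (0x7967>>6)&0x1 = 0x1
type:2 @ bit 7 → (0x7967>>7)&0x3 = 0x2
prio:4 @ bit 9 → (0x7967>>9)&0xf = 0xc  ←
cnt:3 @ bit 13 → (0x7967>>13)&0x7 = 0x3

12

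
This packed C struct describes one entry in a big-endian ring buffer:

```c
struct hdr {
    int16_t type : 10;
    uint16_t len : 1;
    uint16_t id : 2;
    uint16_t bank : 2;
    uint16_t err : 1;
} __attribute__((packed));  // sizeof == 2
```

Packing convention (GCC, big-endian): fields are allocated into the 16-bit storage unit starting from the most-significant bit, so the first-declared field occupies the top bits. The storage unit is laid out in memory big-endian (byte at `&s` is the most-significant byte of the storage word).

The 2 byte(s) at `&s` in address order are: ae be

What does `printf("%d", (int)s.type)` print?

[0]=0xae [1]=0xbe (big-endian) → word 0xaebe
type:10 @ bit 6 → (0xaebe>>6)&0x3ff = 0x2ba  ←
len:1 @ bit 5 → (0xaebe>>5)&0x1 = 0x1
id:2 @ bit 3 → (0xaebe>>3)&0x3 = 0x3
bank:2 @ bit 1 → (0xaebe>>1)&0x3 = 0x3
err:1 @ bit 0 → (0xaebe>>0)&0x1 = 0x0
type signed 10b, MSB=1: 698 - 1024 = -326

-326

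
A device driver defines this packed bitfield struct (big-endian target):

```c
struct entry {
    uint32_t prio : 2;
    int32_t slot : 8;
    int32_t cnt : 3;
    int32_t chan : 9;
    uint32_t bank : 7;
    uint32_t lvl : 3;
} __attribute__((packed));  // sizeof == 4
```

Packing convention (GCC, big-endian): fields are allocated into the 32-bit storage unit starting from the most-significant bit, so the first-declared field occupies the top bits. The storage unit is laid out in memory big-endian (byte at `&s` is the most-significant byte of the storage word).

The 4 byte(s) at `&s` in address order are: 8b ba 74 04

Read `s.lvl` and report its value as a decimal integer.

[0]=0x8b [1]=0xba [2]=0x74 [3]=0x04 (big-endian) → word 0x8bba7404
prio [30+:2] = (word>>30) & 0x3 = 2
slot [22+:8] = (word>>22) & 0xff = 46
cnt [19+:3] = (word>>19) & 0x7 = 7
chan [10+:9] = (word>>10) & 0x1ff = 157
bank [3+:7] = (word>>3) & 0x7f = 0
lvl [0+:3] = (word>>0) & 0x7 = 4  ←

4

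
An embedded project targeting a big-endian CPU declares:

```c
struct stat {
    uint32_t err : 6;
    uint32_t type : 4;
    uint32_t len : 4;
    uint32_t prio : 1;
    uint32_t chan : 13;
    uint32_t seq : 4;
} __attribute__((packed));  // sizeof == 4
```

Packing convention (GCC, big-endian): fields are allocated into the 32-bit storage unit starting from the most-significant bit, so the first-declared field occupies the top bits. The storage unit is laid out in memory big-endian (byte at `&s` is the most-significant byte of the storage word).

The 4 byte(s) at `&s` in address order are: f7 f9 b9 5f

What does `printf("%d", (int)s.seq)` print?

[0]=0xf7 [1]=0xf9 [2]=0xb9 [3]=0x5f (big-endian) → word 0xf7f9b95f
err [26+:6] = (word>>26) & 0x3f = 61
type [22+:4] = (word>>22) & 0xf = 15
len [18+:4] = (word>>18) & 0xf = 14
prio [17+:1] = (word>>17) & 0x1 = 0
chan [4+:13] = (word>>4) & 0x1fff = 7061
seq [0+:4] = (word>>0) & 0xf = 15  ←

15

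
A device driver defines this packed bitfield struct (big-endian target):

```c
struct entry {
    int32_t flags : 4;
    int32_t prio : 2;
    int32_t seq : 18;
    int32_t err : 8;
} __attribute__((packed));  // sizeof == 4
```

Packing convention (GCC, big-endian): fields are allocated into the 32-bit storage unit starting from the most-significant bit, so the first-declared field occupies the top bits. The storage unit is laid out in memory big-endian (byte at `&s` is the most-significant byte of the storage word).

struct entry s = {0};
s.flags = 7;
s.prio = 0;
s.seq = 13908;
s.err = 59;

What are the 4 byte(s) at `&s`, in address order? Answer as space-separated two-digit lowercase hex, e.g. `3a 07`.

[28+:4] flags=7 & 0xf = 0x7; word=0x70000000
[26+:2] prio=0 & 0x3 = 0x0; word=0x70000000
[8+:18] seq=13908 & 0x3ffff = 0x3654; word=0x70365400
[0+:8] err=59 & 0xff = 0x3b; word=0x7036543b
word = 0x7036543b → big-endian bytes:
  [0]=0x70  [1]=0x36  [2]=0x54  [3]=0x3b

70 36 54 3b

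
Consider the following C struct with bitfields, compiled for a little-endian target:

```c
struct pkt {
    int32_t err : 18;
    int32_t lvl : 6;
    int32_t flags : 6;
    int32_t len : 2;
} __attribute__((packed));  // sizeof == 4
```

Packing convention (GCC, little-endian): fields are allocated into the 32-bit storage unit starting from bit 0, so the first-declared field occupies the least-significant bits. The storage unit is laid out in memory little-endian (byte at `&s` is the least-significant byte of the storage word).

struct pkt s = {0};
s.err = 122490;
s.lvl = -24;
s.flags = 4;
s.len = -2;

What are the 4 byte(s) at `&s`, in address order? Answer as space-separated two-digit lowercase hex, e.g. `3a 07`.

7a de a1 84

[0+:18] err=122490 & 0x3ffff = 0x1de7a; word=0x0001de7a
[18+:6] lvl=-24 & 0x3f = 0x28; word=0x00a1de7a
[24+:6] flags=4 & 0x3f = 0x4; word=0x04a1de7a
[30+:2] len=-2 & 0x3 = 0x2; word=0x84a1de7a
word = 0x84a1de7a → little-endian bytes:
  [0]=0x7a  [1]=0xde  [2]=0xa1  [3]=0x84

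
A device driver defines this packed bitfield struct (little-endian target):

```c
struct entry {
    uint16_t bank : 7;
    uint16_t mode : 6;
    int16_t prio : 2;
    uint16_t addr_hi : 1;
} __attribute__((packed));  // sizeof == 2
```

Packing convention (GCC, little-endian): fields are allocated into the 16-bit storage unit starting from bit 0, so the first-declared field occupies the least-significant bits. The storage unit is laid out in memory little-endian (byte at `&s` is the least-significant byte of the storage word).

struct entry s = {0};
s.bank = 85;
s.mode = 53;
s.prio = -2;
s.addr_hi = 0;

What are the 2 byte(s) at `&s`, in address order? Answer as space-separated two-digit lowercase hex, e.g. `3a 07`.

[0+:7] bank=85 & 0x7f = 0x55; word=0x0055
[7+:6] mode=53 & 0x3f = 0x35; word=0x1ad5
[13+:2] prio=-2 & 0x3 = 0x2; word=0x5ad5
[15+:1] addr_hi=0 & 0x1 = 0x0; word=0x5ad5
word = 0x5ad5 → little-endian bytes:
  [0]=0xd5  [1]=0x5a

d5 5a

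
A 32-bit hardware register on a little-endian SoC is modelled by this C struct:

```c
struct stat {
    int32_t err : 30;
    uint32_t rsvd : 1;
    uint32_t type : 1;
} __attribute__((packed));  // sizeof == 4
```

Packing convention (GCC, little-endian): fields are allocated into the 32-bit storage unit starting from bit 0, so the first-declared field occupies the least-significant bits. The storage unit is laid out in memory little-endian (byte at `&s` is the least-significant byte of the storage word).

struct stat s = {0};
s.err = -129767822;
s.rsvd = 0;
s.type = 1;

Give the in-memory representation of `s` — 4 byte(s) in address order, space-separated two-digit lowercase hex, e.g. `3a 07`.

err:30 = -129767822 → 0x3843e672 << 0 → word 0x3843e672
rsvd:1 = 0 → 0x0 << 30 → word 0x3843e672
type:1 = 1 → 0x1 << 31 → word 0xb843e672
word = 0xb843e672 → little-endian bytes:
  [0]=0x72  [1]=0xe6  [2]=0x43  [3]=0xb8

72 e6 43 b8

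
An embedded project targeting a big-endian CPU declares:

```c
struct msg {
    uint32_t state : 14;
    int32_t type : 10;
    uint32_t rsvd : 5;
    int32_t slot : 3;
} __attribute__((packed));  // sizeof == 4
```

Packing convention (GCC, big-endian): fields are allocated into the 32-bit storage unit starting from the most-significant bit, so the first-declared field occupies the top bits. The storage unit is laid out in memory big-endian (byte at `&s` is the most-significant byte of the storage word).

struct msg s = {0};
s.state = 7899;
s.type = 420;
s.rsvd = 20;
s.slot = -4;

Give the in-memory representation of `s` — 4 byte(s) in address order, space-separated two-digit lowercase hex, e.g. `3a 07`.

7b 6d a4 a4

[18+:14] state=7899 & 0x3fff = 0x1edb; word=0x7b6c0000
[8+:10] type=420 & 0x3ff = 0x1a4; word=0x7b6da400
[3+:5] rsvd=20 & 0x1f = 0x14; word=0x7b6da4a0
[0+:3] slot=-4 & 0x7 = 0x4; word=0x7b6da4a4
word = 0x7b6da4a4 → big-endian bytes:
  [0]=0x7b  [1]=0x6d  [2]=0xa4  [3]=0xa4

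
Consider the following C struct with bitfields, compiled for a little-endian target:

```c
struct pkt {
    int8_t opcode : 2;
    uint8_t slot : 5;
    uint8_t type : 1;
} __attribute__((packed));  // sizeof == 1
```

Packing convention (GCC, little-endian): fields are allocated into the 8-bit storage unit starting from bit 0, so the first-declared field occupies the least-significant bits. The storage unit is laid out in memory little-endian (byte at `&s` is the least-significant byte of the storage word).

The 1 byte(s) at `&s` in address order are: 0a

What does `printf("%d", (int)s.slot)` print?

2

[0]=0x0a (little-endian) → word 0x0a
opcode:2 @ bit 0 → (0x0a>>0)&0x3 = 0x2
slot:5 @ bit 2 → (0x0a>>2)&0x1f = 0x2  ←
type:1 @ bit 7 → (0x0a>>7)&0x1 = 0x0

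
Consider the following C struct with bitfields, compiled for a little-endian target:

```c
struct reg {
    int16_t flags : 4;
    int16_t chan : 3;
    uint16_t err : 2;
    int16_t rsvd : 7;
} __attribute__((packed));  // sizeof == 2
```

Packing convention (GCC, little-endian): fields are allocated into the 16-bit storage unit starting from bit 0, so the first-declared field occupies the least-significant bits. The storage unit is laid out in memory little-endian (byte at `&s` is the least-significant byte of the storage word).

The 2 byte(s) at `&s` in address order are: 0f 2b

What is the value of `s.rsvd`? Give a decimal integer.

[0]=0x0f [1]=0x2b (little-endian) → word 0x2b0f
flags:4 @ bit 0 → (0x2b0f>>0)&0xf = 0xf
chan:3 @ bit 4 → (0x2b0f>>4)&0x7 = 0x0
err:2 @ bit 7 → (0x2b0f>>7)&0x3 = 0x2
rsvd:7 @ bit 9 → (0x2b0f>>9)&0x7f = 0x15  ←
rsvd signed 7b, MSB=0: value = 21

21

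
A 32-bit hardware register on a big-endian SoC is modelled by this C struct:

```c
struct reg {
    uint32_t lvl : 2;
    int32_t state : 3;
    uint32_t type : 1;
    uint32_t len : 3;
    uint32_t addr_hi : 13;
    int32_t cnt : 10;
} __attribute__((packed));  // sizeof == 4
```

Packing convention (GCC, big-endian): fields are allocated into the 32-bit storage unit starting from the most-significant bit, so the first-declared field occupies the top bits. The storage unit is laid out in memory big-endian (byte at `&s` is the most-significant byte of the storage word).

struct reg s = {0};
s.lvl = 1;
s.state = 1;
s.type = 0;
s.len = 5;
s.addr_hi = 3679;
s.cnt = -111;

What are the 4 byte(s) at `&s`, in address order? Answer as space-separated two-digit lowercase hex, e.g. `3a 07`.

4a b9 7f 91

lvl (2b) val=1 bits=0x1 at bit 30: 0x40000000
state (3b) val=1 bits=0x1 at bit 27: 0x48000000
type (1b) val=0 bits=0x0 at bit 26: 0x48000000
len (3b) val=5 bits=0x5 at bit 23: 0x4a800000
addr_hi (13b) val=3679 bits=0xe5f at bit 10: 0x4ab97c00
cnt (10b) val=-111 bits=0x391 at bit 0: 0x4ab97f91
word = 0x4ab97f91 → big-endian bytes:
  [0]=0x4a  [1]=0xb9  [2]=0x7f  [3]=0x91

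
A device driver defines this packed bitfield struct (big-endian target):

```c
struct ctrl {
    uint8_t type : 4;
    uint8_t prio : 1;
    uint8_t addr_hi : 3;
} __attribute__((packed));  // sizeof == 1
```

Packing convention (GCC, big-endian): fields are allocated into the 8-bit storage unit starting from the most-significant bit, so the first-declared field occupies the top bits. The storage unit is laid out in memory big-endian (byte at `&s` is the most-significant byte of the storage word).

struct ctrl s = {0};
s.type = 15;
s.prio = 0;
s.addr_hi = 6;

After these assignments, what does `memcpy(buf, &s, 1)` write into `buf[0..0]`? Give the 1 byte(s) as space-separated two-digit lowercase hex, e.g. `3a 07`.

f6

type:4 = 15 → 0xf << 4 → word 0xf0
prio:1 = 0 → 0x0 << 3 → word 0xf0
addr_hi:3 = 6 → 0x6 << 0 → word 0xf6
word = 0xf6 → big-endian bytes:
  [0]=0xf6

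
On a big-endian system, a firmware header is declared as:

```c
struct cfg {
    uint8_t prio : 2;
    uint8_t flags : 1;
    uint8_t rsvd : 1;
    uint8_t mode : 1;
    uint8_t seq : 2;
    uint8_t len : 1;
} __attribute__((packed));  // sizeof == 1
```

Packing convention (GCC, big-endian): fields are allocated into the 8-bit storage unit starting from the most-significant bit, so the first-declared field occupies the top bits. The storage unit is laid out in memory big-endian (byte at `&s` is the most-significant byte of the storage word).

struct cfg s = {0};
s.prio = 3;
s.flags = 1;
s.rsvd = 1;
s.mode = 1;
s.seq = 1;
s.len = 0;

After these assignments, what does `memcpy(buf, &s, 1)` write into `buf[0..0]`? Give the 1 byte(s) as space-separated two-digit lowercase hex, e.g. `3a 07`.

[6+:2] prio=3 & 0x3 = 0x3; word=0xc0
[5+:1] flags=1 & 0x1 = 0x1; word=0xe0
[4+:1] rsvd=1 & 0x1 = 0x1; word=0xf0
[3+:1] mode=1 & 0x1 = 0x1; word=0xf8
[1+:2] seq=1 & 0x3 = 0x1; word=0xfa
[0+:1] len=0 & 0x1 = 0x0; word=0xfa
word = 0xfa → big-endian bytes:
  [0]=0xfa

fa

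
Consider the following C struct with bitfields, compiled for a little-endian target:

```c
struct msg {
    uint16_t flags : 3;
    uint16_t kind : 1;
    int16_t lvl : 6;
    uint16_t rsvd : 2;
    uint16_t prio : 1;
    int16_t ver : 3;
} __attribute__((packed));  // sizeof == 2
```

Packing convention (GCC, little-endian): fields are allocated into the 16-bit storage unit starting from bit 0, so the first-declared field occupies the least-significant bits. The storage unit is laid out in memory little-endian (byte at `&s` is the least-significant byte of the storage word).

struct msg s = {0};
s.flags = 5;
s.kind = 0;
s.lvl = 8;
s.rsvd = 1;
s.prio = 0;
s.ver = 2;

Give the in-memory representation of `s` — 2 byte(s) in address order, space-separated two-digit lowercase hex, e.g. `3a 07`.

flags:3 = 5 → 0x5 << 0 → word 0x0005
kind:1 = 0 → 0x0 << 3 → word 0x0005
lvl:6 = 8 → 0x8 << 4 → word 0x0085
rsvd:2 = 1 → 0x1 << 10 → word 0x0485
prio:1 = 0 → 0x0 << 12 → word 0x0485
ver:3 = 2 → 0x2 << 13 → word 0x4485
word = 0x4485 → little-endian bytes:
  [0]=0x85  [1]=0x44

85 44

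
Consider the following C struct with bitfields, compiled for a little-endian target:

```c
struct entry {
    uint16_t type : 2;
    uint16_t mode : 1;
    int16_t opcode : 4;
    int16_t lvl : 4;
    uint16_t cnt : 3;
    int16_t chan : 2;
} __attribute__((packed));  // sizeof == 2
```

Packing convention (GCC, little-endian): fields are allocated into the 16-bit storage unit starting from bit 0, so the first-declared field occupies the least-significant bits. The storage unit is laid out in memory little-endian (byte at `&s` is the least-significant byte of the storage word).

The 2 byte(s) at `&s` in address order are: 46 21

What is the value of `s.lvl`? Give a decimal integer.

[0]=0x46 [1]=0x21 (little-endian) → word 0x2146
type [0+:2] = (word>>0) & 0x3 = 2
mode [2+:1] = (word>>2) & 0x1 = 1
opcode [3+:4] = (word>>3) & 0xf = 8
lvl [7+:4] = (word>>7) & 0xf = 2  ←
cnt [11+:3] = (word>>11) & 0x7 = 4
chan [14+:2] = (word>>14) & 0x3 = 0
lvl signed 4b, MSB=0: value = 2

2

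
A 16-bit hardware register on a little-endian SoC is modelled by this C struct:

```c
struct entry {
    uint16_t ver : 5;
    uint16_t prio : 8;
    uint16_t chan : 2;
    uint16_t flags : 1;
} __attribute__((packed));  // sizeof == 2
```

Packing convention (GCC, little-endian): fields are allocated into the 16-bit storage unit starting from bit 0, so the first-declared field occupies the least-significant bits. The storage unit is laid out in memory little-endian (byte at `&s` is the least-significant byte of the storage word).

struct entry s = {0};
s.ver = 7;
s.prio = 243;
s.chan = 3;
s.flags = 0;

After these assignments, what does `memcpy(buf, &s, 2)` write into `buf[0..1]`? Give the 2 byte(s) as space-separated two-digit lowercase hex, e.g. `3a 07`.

67 7e

[0+:5] ver=7 & 0x1f = 0x7; word=0x0007
[5+:8] prio=243 & 0xff = 0xf3; word=0x1e67
[13+:2] chan=3 & 0x3 = 0x3; word=0x7e67
[15+:1] flags=0 & 0x1 = 0x0; word=0x7e67
word = 0x7e67 → little-endian bytes:
  [0]=0x67  [1]=0x7e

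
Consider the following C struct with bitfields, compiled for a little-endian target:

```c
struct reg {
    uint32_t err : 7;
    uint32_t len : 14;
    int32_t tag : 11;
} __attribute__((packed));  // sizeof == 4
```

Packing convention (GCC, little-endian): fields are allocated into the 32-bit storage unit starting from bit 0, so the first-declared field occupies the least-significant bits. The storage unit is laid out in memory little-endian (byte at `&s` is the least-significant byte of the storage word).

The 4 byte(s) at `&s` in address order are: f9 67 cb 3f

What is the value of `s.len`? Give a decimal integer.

5839

[0]=0xf9 [1]=0x67 [2]=0xcb [3]=0x3f (little-endian) → word 0x3fcb67f9
err:7 @ bit 0 → (0x3fcb67f9>>0)&0x7f = 0x79
len:14 @ bit 7 → (0x3fcb67f9>>7)&0x3fff = 0x16cf  ←
tag:11 @ bit 21 → (0x3fcb67f9>>21)&0x7ff = 0x1fe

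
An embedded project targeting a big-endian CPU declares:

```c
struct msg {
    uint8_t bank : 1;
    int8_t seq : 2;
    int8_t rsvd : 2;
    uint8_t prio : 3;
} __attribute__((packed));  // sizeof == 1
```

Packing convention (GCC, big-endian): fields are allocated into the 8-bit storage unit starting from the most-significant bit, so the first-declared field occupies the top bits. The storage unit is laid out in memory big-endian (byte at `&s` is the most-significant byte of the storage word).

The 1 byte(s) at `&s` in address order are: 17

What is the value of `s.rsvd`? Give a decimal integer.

-2

[0]=0x17 (big-endian) → word 0x17
bank:1 @ bit 7 → (0x17>>7)&0x1 = 0x0
seq:2 @ bit 5 → (0x17>>5)&0x3 = 0x0
rsvd:2 @ bit 3 → (0x17>>3)&0x3 = 0x2  ←
prio:3 @ bit 0 → (0x17>>0)&0x7 = 0x7
rsvd signed 2b, MSB=1: 2 - 4 = -2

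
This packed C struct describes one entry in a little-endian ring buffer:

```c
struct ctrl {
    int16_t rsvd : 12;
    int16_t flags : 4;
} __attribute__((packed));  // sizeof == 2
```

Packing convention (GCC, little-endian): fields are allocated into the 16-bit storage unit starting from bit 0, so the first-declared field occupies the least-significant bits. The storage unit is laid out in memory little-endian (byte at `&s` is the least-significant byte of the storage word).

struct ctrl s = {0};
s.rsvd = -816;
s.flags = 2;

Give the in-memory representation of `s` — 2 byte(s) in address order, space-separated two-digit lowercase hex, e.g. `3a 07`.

d0 2c

[0+:12] rsvd=-816 & 0xfff = 0xcd0; word=0x0cd0
[12+:4] flags=2 & 0xf = 0x2; word=0x2cd0
word = 0x2cd0 → little-endian bytes:
  [0]=0xd0  [1]=0x2c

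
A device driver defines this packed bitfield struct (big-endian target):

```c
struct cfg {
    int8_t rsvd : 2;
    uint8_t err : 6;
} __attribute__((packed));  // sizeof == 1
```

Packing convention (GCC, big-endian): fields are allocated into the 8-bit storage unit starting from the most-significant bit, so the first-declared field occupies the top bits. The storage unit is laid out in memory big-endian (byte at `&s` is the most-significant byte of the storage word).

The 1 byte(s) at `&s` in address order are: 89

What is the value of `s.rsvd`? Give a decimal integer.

[0]=0x89 (big-endian) → word 0x89
rsvd [6+:2] = (word>>6) & 0x3 = 2  ←
err [0+:6] = (word>>0) & 0x3f = 9
rsvd signed 2b, MSB=1: 2 - 4 = -2

-2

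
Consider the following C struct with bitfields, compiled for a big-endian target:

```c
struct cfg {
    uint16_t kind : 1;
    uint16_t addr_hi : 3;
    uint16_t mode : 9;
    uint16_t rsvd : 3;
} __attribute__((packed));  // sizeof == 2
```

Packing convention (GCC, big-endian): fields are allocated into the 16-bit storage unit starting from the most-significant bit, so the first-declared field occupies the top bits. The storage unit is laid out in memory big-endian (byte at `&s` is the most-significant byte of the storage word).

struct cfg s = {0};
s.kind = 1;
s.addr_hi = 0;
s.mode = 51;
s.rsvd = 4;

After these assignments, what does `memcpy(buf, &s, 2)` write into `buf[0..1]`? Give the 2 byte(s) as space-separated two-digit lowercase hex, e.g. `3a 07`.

81 9c

kind (1b) val=1 bits=0x1 at bit 15: 0x8000
addr_hi (3b) val=0 bits=0x0 at bit 12: 0x8000
mode (9b) val=51 bits=0x33 at bit 3: 0x8198
rsvd (3b) val=4 bits=0x4 at bit 0: 0x819c
word = 0x819c → big-endian bytes:
  [0]=0x81  [1]=0x9c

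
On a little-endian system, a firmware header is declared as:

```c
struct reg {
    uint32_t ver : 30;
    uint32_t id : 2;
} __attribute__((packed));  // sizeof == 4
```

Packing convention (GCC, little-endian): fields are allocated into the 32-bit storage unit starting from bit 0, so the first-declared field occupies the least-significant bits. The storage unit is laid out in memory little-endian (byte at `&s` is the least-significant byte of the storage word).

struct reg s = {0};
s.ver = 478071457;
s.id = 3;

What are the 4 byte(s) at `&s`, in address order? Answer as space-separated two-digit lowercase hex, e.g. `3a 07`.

ver:30 = 478071457 → 0x1c7ecaa1 << 0 → word 0x1c7ecaa1
id:2 = 3 → 0x3 << 30 → word 0xdc7ecaa1
word = 0xdc7ecaa1 → little-endian bytes:
  [0]=0xa1  [1]=0xca  [2]=0x7e  [3]=0xdc

a1 ca 7e dc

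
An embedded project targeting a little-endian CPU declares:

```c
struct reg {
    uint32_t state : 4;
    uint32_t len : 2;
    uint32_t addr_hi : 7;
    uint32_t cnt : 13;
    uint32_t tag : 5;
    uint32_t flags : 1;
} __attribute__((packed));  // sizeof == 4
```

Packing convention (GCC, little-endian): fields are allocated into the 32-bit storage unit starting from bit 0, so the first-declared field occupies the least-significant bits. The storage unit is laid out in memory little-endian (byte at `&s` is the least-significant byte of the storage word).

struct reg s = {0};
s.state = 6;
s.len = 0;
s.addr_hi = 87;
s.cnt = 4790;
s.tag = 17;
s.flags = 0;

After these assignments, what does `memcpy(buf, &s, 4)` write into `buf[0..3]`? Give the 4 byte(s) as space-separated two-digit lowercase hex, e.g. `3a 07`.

c6 d5 56 46

state:4 = 6 → 0x6 << 0 → word 0x00000006
len:2 = 0 → 0x0 << 4 → word 0x00000006
addr_hi:7 = 87 → 0x57 << 6 → word 0x000015c6
cnt:13 = 4790 → 0x12b6 << 13 → word 0x0256d5c6
tag:5 = 17 → 0x11 << 26 → word 0x4656d5c6
flags:1 = 0 → 0x0 << 31 → word 0x4656d5c6
word = 0x4656d5c6 → little-endian bytes:
  [0]=0xc6  [1]=0xd5  [2]=0x56  [3]=0x46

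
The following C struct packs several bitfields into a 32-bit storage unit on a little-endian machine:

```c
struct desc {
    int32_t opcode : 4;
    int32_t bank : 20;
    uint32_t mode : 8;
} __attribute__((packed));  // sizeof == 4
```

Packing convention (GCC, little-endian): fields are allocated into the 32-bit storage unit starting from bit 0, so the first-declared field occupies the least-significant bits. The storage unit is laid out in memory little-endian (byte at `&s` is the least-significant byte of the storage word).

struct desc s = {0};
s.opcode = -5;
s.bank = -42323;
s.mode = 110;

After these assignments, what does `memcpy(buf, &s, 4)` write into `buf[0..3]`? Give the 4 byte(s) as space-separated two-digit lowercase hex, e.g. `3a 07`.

db aa f5 6e

opcode:4 = -5 → 0xb << 0 → word 0x0000000b
bank:20 = -42323 → 0xf5aad << 4 → word 0x00f5aadb
mode:8 = 110 → 0x6e << 24 → word 0x6ef5aadb
word = 0x6ef5aadb → little-endian bytes:
  [0]=0xdb  [1]=0xaa  [2]=0xf5  [3]=0x6e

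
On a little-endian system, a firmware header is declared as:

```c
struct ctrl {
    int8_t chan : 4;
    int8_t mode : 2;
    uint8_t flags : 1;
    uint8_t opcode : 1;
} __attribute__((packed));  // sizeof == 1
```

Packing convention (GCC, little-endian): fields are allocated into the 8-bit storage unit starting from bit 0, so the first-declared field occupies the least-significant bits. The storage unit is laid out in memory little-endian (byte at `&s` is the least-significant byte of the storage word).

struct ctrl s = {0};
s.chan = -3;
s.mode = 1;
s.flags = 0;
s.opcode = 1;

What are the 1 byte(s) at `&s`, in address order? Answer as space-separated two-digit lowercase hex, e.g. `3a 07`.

[0+:4] chan=-3 & 0xf = 0xd; word=0x0d
[4+:2] mode=1 & 0x3 = 0x1; word=0x1d
[6+:1] flags=0 & 0x1 = 0x0; word=0x1d
[7+:1] opcode=1 & 0x1 = 0x1; word=0x9d
word = 0x9d → little-endian bytes:
  [0]=0x9d

9d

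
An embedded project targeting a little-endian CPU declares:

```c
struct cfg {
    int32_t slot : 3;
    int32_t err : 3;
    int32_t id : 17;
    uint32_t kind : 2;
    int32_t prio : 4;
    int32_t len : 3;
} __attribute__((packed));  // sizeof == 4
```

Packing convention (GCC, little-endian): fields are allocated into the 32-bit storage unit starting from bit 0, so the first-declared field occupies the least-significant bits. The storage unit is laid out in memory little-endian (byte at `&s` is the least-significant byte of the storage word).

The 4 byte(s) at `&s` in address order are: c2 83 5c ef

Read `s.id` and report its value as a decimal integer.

[0]=0xc2 [1]=0x83 [2]=0x5c [3]=0xef (little-endian) → word 0xef5c83c2
slot:3 @ bit 0 → (0xef5c83c2>>0)&0x7 = 0x2
err:3 @ bit 3 → (0xef5c83c2>>3)&0x7 = 0x0
id:17 @ bit 6 → (0xef5c83c2>>6)&0x1ffff = 0x1720f  ←
kind:2 @ bit 23 → (0xef5c83c2>>23)&0x3 = 0x2
prio:4 @ bit 25 → (0xef5c83c2>>25)&0xf = 0x7
len:3 @ bit 29 → (0xef5c83c2>>29)&0x7 = 0x7
id signed 17b, MSB=1: 94735 - 131072 = -36337

-36337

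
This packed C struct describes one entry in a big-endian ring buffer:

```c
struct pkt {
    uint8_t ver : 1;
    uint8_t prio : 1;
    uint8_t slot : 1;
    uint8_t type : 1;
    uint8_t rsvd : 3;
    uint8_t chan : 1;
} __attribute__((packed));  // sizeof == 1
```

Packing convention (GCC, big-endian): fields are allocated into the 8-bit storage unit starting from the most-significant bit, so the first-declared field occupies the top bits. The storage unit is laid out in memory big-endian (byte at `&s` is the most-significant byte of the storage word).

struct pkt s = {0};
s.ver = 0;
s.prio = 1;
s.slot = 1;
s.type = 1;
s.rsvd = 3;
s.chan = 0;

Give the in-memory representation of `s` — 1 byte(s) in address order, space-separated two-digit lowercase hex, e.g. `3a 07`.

76

ver (1b) val=0 bits=0x0 at bit 7: 0x00
prio (1b) val=1 bits=0x1 at bit 6: 0x40
slot (1b) val=1 bits=0x1 at bit 5: 0x60
type (1b) val=1 bits=0x1 at bit 4: 0x70
rsvd (3b) val=3 bits=0x3 at bit 1: 0x76
chan (1b) val=0 bits=0x0 at bit 0: 0x76
word = 0x76 → big-endian bytes:
  [0]=0x76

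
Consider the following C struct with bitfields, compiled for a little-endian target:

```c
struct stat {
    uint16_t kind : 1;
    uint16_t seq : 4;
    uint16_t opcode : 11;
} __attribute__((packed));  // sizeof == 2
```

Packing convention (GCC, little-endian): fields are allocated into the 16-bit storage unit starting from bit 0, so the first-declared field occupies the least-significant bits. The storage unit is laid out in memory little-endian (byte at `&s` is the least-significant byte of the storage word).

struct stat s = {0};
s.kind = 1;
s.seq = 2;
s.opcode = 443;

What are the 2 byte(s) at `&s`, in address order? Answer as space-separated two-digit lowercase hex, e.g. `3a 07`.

65 37

kind (1b) val=1 bits=0x1 at bit 0: 0x0001
seq (4b) val=2 bits=0x2 at bit 1: 0x0005
opcode (11b) val=443 bits=0x1bb at bit 5: 0x3765
word = 0x3765 → little-endian bytes:
  [0]=0x65  [1]=0x37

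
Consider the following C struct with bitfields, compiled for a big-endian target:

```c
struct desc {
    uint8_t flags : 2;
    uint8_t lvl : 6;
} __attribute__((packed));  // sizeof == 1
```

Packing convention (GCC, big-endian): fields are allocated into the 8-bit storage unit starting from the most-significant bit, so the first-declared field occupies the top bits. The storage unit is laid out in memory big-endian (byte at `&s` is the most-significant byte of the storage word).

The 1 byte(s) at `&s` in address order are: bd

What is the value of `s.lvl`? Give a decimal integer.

[0]=0xbd (big-endian) → word 0xbd
flags:2 @ bit 6 → (0xbd>>6)&0x3 = 0x2
lvl:6 @ bit 0 → (0xbd>>0)&0x3f = 0x3d  ←

61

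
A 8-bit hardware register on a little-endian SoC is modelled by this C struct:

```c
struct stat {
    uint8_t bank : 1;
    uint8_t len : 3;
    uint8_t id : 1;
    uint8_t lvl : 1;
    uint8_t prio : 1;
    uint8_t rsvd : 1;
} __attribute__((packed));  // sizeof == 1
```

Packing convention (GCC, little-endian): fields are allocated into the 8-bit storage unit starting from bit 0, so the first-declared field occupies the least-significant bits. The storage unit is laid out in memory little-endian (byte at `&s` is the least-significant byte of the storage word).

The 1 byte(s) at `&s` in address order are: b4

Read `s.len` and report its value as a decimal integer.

[0]=0xb4 (little-endian) → word 0xb4
bank [0+:1] = (word>>0) & 0x1 = 0
len [1+:3] = (word>>1) & 0x7 = 2  ←
id [4+:1] = (word>>4) & 0x1 = 1
lvl [5+:1] = (word>>5) & 0x1 = 1
prio [6+:1] = (word>>6) & 0x1 = 0
rsvd [7+:1] = (word>>7) & 0x1 = 1

2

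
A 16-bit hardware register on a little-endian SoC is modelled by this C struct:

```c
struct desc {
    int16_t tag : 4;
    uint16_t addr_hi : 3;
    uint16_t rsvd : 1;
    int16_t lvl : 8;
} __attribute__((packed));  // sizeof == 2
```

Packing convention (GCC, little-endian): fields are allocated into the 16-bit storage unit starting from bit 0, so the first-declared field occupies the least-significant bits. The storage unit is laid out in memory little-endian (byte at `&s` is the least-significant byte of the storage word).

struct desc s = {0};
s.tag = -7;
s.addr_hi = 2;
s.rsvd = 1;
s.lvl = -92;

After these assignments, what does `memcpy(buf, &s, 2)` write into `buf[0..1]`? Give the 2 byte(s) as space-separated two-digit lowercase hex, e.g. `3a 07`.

a9 a4

tag:4 = -7 → 0x9 << 0 → word 0x0009
addr_hi:3 = 2 → 0x2 << 4 → word 0x0029
rsvd:1 = 1 → 0x1 << 7 → word 0x00a9
lvl:8 = -92 → 0xa4 << 8 → word 0xa4a9
word = 0xa4a9 → little-endian bytes:
  [0]=0xa9  [1]=0xa4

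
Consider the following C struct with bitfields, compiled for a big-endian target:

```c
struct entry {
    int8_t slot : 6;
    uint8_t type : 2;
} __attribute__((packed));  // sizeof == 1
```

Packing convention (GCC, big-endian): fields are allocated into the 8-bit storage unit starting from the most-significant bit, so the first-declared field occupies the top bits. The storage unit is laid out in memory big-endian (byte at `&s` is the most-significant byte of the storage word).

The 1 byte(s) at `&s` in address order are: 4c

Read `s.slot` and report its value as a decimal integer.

[0]=0x4c (big-endian) → word 0x4c
slot:6 @ bit 2 → (0x4c>>2)&0x3f = 0x13  ←
type:2 @ bit 0 → (0x4c>>0)&0x3 = 0x0
slot signed 6b, MSB=0: value = 19

19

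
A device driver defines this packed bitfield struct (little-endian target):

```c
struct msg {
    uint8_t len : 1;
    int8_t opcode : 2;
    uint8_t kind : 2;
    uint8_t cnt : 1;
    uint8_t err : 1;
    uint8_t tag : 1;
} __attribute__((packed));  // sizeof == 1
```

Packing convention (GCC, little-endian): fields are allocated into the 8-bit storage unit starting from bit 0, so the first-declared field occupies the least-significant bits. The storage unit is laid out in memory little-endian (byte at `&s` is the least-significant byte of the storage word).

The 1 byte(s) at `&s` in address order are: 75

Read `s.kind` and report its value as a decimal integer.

2

[0]=0x75 (little-endian) → word 0x75
len [0+:1] = (word>>0) & 0x1 = 1
opcode [1+:2] = (word>>1) & 0x3 = 2
kind [3+:2] = (word>>3) & 0x3 = 2  ←
cnt [5+:1] = (word>>5) & 0x1 = 1
err [6+:1] = (word>>6) & 0x1 = 1
tag [7+:1] = (word>>7) & 0x1 = 0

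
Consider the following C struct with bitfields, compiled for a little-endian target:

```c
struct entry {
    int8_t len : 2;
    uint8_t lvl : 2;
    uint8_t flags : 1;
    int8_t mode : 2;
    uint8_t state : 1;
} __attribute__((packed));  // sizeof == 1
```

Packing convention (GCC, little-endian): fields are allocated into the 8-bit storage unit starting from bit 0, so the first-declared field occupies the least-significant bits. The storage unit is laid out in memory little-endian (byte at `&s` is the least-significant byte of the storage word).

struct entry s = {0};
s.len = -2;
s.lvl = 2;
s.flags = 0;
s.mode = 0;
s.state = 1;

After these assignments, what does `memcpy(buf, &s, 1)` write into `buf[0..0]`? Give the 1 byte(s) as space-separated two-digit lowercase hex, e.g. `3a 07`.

[0+:2] len=-2 & 0x3 = 0x2; word=0x02
[2+:2] lvl=2 & 0x3 = 0x2; word=0x0a
[4+:1] flags=0 & 0x1 = 0x0; word=0x0a
[5+:2] mode=0 & 0x3 = 0x0; word=0x0a
[7+:1] state=1 & 0x1 = 0x1; word=0x8a
word = 0x8a → little-endian bytes:
  [0]=0x8a

8a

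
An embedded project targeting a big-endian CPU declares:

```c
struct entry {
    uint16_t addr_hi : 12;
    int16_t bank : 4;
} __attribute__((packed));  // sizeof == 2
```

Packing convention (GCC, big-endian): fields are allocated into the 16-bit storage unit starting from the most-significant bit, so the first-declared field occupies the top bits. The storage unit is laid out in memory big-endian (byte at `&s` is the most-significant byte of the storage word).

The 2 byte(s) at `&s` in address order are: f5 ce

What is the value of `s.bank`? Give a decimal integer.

[0]=0xf5 [1]=0xce (big-endian) → word 0xf5ce
addr_hi [4+:12] = (word>>4) & 0xfff = 3932
bank [0+:4] = (word>>0) & 0xf = 14  ←
bank signed 4b, MSB=1: 14 - 16 = -2

-2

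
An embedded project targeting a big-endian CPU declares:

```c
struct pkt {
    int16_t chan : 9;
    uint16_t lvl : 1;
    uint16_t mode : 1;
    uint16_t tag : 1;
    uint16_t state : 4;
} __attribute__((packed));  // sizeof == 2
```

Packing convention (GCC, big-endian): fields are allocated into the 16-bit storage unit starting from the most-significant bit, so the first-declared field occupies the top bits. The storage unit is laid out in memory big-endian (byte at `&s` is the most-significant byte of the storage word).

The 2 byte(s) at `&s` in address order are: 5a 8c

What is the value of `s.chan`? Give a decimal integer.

181

[0]=0x5a [1]=0x8c (big-endian) → word 0x5a8c
chan [7+:9] = (word>>7) & 0x1ff = 181  ←
lvl [6+:1] = (word>>6) & 0x1 = 0
mode [5+:1] = (word>>5) & 0x1 = 0
tag [4+:1] = (word>>4) & 0x1 = 0
state [0+:4] = (word>>0) & 0xf = 12
chan signed 9b, MSB=0: value = 181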